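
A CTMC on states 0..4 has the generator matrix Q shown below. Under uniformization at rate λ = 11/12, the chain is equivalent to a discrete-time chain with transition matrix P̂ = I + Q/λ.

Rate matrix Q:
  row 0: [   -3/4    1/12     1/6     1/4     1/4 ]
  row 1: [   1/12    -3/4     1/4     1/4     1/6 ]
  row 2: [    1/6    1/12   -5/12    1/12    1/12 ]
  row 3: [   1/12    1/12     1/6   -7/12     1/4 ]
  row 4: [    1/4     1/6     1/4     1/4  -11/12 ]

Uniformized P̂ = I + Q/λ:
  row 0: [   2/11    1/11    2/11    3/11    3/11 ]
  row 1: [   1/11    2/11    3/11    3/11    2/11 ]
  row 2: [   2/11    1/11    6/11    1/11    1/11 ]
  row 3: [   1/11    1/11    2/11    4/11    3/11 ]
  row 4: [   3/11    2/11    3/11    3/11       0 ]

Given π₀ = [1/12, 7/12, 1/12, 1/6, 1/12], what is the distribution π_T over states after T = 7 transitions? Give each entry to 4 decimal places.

π = [0.1644, 0.1160, 0.3250, 0.2350, 0.1596]

t=0: π = [0.0833, 0.5833, 0.0833, 0.1667, 0.0833]
t=1: π = [0.1212, 0.1515, 0.2727, 0.2727, 0.1818]
t=2: π = [0.1598, 0.1212, 0.3113, 0.2479, 0.1598]
t=3: π = [0.1628, 0.1165, 0.3206, 0.2387, 0.1615]
t=4: π = [0.1642, 0.1162, 0.3237, 0.2361, 0.1598]
t=5: π = [0.1643, 0.1160, 0.3246, 0.2353, 0.1597]
t=6: π = [0.1644, 0.1160, 0.3249, 0.2351, 0.1596]
t=7: π = [0.1644, 0.1160, 0.3250, 0.2350, 0.1596]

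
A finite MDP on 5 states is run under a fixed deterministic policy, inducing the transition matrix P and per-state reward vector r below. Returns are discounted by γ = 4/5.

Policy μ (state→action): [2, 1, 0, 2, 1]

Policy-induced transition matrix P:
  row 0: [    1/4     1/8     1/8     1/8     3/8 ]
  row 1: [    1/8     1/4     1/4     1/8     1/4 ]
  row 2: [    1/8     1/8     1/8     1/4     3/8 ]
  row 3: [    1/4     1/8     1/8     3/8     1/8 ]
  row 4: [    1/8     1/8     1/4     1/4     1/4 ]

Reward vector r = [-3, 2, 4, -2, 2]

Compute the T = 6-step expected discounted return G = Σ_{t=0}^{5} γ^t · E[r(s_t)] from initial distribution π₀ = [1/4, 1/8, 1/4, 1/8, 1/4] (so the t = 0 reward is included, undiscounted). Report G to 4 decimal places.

t=0: π = [0.2500, 0.1250, 0.2500, 0.1250, 0.2500], E[r] = 0.7500, γ^t·E[r] = 0.750000, running G = 0.750000
t=1: π = [0.1719, 0.1406, 0.1719, 0.2188, 0.2969], E[r] = 0.6094, γ^t·E[r] = 0.487500, running G = 1.237500
t=2: π = [0.1738, 0.1426, 0.1797, 0.2383, 0.2656], E[r] = 0.5371, γ^t·E[r] = 0.343750, running G = 1.581250
t=3: π = [0.1765, 0.1428, 0.1760, 0.2402, 0.2644], E[r] = 0.5085, γ^t·E[r] = 0.260375, running G = 1.841625
t=4: π = [0.1771, 0.1429, 0.1759, 0.2401, 0.2640], E[r] = 0.5059, γ^t·E[r] = 0.207213, running G = 2.048838
t=5: π = [0.1772, 0.1429, 0.1759, 0.2400, 0.2641], E[r] = 0.5059, γ^t·E[r] = 0.165769, running G = 2.214606

G = 2.2146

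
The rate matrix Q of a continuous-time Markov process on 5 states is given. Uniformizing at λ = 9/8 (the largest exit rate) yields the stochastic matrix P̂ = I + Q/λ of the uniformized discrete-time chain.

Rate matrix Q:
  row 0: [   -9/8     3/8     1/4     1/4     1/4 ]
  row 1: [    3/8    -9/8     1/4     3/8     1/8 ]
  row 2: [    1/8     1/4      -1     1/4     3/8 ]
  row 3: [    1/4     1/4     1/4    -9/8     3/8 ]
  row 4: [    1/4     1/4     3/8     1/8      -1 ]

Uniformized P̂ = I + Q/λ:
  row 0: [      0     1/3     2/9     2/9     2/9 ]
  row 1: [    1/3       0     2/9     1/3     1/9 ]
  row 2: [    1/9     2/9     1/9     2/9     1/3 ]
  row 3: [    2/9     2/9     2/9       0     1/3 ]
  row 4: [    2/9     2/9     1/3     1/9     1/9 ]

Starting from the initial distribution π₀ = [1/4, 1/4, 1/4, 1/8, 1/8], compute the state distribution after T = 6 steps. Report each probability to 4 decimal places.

t=0: π = [0.2500, 0.2500, 0.2500, 0.1250, 0.1250]
t=1: π = [0.1667, 0.1944, 0.2083, 0.2083, 0.2222]
t=2: π = [0.1836, 0.1975, 0.2238, 0.1728, 0.2222]
t=3: π = [0.1785, 0.1987, 0.2221, 0.1811, 0.2197]
t=4: π = [0.1800, 0.1979, 0.2220, 0.1797, 0.2205]
t=5: π = [0.1796, 0.1982, 0.2221, 0.1798, 0.2204]
t=6: π = [0.1797, 0.1981, 0.2220, 0.1798, 0.2204]

π = [0.1797, 0.1981, 0.2220, 0.1798, 0.2204]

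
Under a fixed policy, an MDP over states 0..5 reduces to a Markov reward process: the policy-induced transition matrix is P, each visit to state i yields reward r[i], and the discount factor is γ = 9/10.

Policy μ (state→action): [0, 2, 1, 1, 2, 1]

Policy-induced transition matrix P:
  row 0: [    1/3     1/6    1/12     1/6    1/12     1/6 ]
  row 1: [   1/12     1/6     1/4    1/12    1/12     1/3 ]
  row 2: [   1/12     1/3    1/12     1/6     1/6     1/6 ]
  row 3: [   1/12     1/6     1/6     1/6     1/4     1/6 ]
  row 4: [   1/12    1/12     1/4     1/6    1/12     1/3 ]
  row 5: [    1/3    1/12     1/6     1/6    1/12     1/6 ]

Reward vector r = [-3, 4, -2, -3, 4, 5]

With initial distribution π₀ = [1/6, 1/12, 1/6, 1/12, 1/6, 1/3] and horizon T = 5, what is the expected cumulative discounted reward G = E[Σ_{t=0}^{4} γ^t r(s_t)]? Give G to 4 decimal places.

G = 4.1338

t=0: π = [0.1667, 0.0833, 0.1667, 0.0833, 0.1667, 0.3333], E[r] = 1.5833, γ^t·E[r] = 1.583333, running G = 1.583333
t=1: π = [0.2083, 0.1528, 0.1597, 0.1597, 0.1111, 0.2083], E[r] = 0.6736, γ^t·E[r] = 0.606250, running G = 2.189583
t=2: π = [0.1875, 0.1667, 0.1580, 0.1539, 0.1233, 0.2106], E[r] = 0.8727, γ^t·E[r] = 0.706875, running G = 2.896458
t=3: π = [0.1829, 0.1652, 0.1620, 0.1528, 0.1222, 0.2150], E[r] = 0.8932, γ^t·E[r] = 0.651164, running G = 3.547622
t=4: π = [0.1828, 0.1656, 0.1619, 0.1529, 0.1223, 0.2146], E[r] = 0.8934, γ^t·E[r] = 0.586187, running G = 4.133810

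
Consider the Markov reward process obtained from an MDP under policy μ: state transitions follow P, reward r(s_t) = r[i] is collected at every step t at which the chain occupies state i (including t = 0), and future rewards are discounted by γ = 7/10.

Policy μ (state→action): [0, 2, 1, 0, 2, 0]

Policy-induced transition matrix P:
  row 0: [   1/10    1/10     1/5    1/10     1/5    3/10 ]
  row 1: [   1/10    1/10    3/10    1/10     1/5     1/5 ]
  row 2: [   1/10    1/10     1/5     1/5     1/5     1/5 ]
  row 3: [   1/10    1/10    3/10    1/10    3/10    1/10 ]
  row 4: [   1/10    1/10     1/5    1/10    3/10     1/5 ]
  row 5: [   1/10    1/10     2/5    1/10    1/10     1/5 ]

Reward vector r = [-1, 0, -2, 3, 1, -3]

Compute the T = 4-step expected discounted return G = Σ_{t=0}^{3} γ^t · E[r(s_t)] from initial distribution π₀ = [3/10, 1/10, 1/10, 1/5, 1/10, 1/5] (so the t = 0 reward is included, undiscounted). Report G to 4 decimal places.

G = -1.4343

t=0: π = [0.3000, 0.1000, 0.1000, 0.2000, 0.1000, 0.2000], E[r] = -0.4000, γ^t·E[r] = -0.400000, running G = -0.400000
t=1: π = [0.1000, 0.1000, 0.2700, 0.1100, 0.2100, 0.2100], E[r] = -0.7300, γ^t·E[r] = -0.511000, running G = -0.911000
t=2: π = [0.1000, 0.1000, 0.2630, 0.1270, 0.2110, 0.1990], E[r] = -0.6310, γ^t·E[r] = -0.309190, running G = -1.220190
t=3: π = [0.1000, 0.1000, 0.2625, 0.1263, 0.2139, 0.1973], E[r] = -0.6241, γ^t·E[r] = -0.214066, running G = -1.434256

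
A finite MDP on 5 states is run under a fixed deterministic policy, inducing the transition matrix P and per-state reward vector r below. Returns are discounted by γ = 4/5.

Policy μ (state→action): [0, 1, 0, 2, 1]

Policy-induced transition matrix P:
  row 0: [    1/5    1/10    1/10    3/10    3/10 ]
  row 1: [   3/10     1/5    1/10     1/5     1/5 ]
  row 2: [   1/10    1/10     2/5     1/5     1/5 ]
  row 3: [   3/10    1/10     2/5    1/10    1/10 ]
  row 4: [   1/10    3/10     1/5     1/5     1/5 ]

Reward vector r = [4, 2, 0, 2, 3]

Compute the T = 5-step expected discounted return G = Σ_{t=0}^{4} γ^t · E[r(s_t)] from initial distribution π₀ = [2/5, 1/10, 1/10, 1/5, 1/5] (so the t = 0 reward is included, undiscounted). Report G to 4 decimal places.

t=0: π = [0.4000, 0.1000, 0.1000, 0.2000, 0.2000], E[r] = 2.8000, γ^t·E[r] = 2.800000, running G = 2.800000
t=1: π = [0.2000, 0.1500, 0.2100, 0.2200, 0.2200], E[r] = 2.2000, γ^t·E[r] = 1.760000, running G = 4.560000
t=2: π = [0.1940, 0.1590, 0.2510, 0.1980, 0.1980], E[r] = 2.0840, γ^t·E[r] = 1.333760, running G = 5.893760
t=3: π = [0.1908, 0.1555, 0.2545, 0.1996, 0.1996], E[r] = 2.0722, γ^t·E[r] = 1.060966, running G = 6.954726
t=4: π = [0.1901, 0.1555, 0.2562, 0.1991, 0.1991], E[r] = 2.0669, γ^t·E[r] = 0.846619, running G = 7.801345

G = 7.8013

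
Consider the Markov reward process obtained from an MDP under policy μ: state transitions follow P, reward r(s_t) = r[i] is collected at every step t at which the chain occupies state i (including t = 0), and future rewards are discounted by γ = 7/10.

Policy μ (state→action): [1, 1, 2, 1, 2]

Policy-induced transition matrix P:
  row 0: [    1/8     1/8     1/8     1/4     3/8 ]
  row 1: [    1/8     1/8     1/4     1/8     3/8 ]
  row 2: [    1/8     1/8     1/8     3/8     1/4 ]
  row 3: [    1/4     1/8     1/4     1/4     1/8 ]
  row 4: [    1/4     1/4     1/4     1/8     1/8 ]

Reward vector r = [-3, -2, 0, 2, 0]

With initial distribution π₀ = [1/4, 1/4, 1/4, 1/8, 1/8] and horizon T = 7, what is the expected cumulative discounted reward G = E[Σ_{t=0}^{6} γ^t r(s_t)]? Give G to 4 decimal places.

G = -1.7629

t=0: π = [0.2500, 0.2500, 0.2500, 0.1250, 0.1250], E[r] = -1.0000, γ^t·E[r] = -1.000000, running G = -1.000000
t=1: π = [0.1563, 0.1406, 0.1875, 0.2344, 0.2813], E[r] = -0.2813, γ^t·E[r] = -0.196875, running G = -1.196875
t=2: π = [0.1895, 0.1602, 0.2070, 0.2207, 0.2227], E[r] = -0.4473, γ^t·E[r] = -0.219160, running G = -1.416035
t=3: π = [0.1804, 0.1528, 0.2004, 0.2280, 0.2383], E[r] = -0.3909, γ^t·E[r] = -0.134068, running G = -1.550103
t=4: π = [0.1833, 0.1548, 0.2024, 0.2262, 0.2334], E[r] = -0.4071, γ^t·E[r] = -0.097746, running G = -1.647849
t=5: π = [0.1824, 0.1542, 0.2018, 0.2268, 0.2348], E[r] = -0.4021, γ^t·E[r] = -0.067582, running G = -1.715431
t=6: π = [0.1827, 0.1544, 0.2020, 0.2266, 0.2344], E[r] = -0.4036, γ^t·E[r] = -0.047483, running G = -1.762915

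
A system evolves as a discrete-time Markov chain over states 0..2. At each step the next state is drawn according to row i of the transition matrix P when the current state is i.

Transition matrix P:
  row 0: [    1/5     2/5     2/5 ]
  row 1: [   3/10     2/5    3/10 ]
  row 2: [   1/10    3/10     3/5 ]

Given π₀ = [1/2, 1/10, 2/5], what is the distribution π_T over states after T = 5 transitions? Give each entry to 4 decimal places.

t=0: π = [0.5000, 0.1000, 0.4000]
t=1: π = [0.1700, 0.3600, 0.4700]
t=2: π = [0.1890, 0.3530, 0.4580]
t=3: π = [0.1895, 0.3542, 0.4563]
t=4: π = [0.1898, 0.3544, 0.4558]
t=5: π = [0.1899, 0.3544, 0.4557]

π = [0.1899, 0.3544, 0.4557]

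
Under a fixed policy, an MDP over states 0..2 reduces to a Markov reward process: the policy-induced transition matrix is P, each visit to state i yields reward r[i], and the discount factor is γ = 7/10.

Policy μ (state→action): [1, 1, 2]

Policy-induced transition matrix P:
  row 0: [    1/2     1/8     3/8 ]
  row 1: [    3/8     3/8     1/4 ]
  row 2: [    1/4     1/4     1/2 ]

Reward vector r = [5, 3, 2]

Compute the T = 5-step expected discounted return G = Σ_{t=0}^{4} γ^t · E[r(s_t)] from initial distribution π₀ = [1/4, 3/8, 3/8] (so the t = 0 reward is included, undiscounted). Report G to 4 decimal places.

t=0: π = [0.2500, 0.3750, 0.3750], E[r] = 3.1250, γ^t·E[r] = 3.125000, running G = 3.125000
t=1: π = [0.3594, 0.2656, 0.3750], E[r] = 3.3438, γ^t·E[r] = 2.340625, running G = 5.465625
t=2: π = [0.3730, 0.2383, 0.3887], E[r] = 3.3574, γ^t·E[r] = 1.645137, running G = 7.110762
t=3: π = [0.3730, 0.2332, 0.3938], E[r] = 3.3523, γ^t·E[r] = 1.149837, running G = 8.260599
t=4: π = [0.3724, 0.2325, 0.3951], E[r] = 3.3497, γ^t·E[r] = 0.804271, running G = 9.064869

G = 9.0649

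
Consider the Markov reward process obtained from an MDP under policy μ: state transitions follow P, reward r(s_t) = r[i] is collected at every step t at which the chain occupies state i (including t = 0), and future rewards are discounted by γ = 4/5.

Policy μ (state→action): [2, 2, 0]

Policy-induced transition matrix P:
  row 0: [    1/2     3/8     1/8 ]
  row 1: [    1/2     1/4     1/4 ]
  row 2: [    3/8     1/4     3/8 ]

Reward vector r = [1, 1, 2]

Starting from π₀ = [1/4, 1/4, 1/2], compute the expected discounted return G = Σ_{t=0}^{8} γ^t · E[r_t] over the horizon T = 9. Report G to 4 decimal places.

G = 5.6151

t=0: π = [0.2500, 0.2500, 0.5000], E[r] = 1.5000, γ^t·E[r] = 1.500000, running G = 1.500000
t=1: π = [0.4375, 0.2813, 0.2813], E[r] = 1.2813, γ^t·E[r] = 1.025000, running G = 2.525000
t=2: π = [0.4648, 0.3047, 0.2305], E[r] = 1.2305, γ^t·E[r] = 0.787500, running G = 3.312500
t=3: π = [0.4712, 0.3081, 0.2207], E[r] = 1.2207, γ^t·E[r] = 0.625000, running G = 3.937500
t=4: π = [0.4724, 0.3089, 0.2187], E[r] = 1.2187, γ^t·E[r] = 0.499175, running G = 4.436675
t=5: π = [0.4727, 0.3091, 0.2183], E[r] = 1.2183, γ^t·E[r] = 0.399208, running G = 4.835883
t=6: π = [0.4727, 0.3091, 0.2182], E[r] = 1.2182, γ^t·E[r] = 0.319345, running G = 5.155227
t=7: π = [0.4727, 0.3091, 0.2182], E[r] = 1.2182, γ^t·E[r] = 0.255472, running G = 5.410699
t=8: π = [0.4727, 0.3091, 0.2182], E[r] = 1.2182, γ^t·E[r] = 0.204377, running G = 5.615076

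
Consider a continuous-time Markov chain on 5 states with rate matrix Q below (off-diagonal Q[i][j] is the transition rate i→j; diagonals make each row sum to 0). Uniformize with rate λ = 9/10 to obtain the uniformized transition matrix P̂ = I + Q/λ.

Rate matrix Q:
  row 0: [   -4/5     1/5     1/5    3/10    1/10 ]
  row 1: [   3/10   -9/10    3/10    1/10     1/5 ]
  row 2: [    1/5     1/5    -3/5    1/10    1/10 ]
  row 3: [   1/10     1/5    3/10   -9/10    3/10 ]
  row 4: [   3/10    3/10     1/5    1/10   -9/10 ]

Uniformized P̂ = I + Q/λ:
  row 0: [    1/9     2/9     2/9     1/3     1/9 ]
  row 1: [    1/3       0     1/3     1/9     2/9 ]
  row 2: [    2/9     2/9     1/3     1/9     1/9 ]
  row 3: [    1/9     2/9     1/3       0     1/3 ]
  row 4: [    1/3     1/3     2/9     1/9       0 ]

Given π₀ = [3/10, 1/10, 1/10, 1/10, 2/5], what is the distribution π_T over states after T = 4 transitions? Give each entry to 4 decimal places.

π = [0.2202, 0.1937, 0.2928, 0.1442, 0.1491]

t=0: π = [0.3000, 0.1000, 0.1000, 0.1000, 0.4000]
t=1: π = [0.2333, 0.2444, 0.2556, 0.1667, 0.1000]
t=2: π = [0.2160, 0.1790, 0.2963, 0.1444, 0.1642]
t=3: π = [0.2203, 0.2007, 0.2911, 0.1431, 0.1449]
t=4: π = [0.2202, 0.1937, 0.2928, 0.1442, 0.1491]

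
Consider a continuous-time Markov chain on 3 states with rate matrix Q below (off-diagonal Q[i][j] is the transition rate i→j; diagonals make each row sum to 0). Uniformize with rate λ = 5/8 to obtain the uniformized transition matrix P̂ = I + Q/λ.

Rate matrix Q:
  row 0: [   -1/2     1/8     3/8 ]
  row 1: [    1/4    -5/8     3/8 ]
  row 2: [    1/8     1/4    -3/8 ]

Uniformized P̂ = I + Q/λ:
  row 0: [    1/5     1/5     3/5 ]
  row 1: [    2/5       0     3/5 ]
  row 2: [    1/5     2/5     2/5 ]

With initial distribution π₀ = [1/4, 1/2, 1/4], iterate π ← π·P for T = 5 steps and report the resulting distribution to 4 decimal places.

π = [0.2504, 0.2495, 0.5001]

t=0: π = [0.2500, 0.5000, 0.2500]
t=1: π = [0.3000, 0.1500, 0.5500]
t=2: π = [0.2300, 0.2800, 0.4900]
t=3: π = [0.2560, 0.2420, 0.5020]
t=4: π = [0.2484, 0.2520, 0.4996]
t=5: π = [0.2504, 0.2495, 0.5001]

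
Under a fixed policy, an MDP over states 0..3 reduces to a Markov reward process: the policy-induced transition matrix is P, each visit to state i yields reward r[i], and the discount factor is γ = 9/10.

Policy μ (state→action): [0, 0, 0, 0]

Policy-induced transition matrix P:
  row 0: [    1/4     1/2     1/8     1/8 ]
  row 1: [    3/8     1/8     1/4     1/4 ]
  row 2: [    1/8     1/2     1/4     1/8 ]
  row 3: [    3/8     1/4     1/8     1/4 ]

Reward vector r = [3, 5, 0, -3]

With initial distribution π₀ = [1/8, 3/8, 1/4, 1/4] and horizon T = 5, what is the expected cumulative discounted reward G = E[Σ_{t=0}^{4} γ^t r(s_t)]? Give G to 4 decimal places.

t=0: π = [0.1250, 0.3750, 0.2500, 0.2500], E[r] = 1.5000, γ^t·E[r] = 1.500000, running G = 1.500000
t=1: π = [0.2969, 0.2969, 0.2031, 0.2031], E[r] = 1.7656, γ^t·E[r] = 1.589063, running G = 3.089063
t=2: π = [0.2871, 0.3379, 0.1875, 0.1875], E[r] = 1.9883, γ^t·E[r] = 1.610508, running G = 4.699570
t=3: π = [0.2922, 0.3264, 0.1907, 0.1907], E[r] = 1.9368, γ^t·E[r] = 1.411904, running G = 6.111474
t=4: π = [0.2908, 0.3299, 0.1896, 0.1896], E[r] = 1.9531, γ^t·E[r] = 1.281445, running G = 7.392919

G = 7.3929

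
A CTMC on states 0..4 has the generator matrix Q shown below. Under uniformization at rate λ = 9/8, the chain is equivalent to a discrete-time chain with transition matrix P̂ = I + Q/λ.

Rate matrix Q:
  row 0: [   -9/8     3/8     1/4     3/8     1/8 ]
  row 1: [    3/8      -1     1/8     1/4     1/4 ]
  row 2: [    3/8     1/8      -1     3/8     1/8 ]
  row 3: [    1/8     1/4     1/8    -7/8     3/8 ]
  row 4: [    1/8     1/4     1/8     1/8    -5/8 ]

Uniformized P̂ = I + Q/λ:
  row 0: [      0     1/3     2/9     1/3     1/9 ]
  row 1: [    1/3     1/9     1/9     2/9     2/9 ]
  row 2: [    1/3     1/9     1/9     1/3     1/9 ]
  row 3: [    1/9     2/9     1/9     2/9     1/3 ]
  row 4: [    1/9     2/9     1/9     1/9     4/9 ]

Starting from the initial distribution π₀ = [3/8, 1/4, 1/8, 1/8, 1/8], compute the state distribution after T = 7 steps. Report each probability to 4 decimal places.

π = [0.1666, 0.2037, 0.1296, 0.2245, 0.2755]

t=0: π = [0.3750, 0.2500, 0.1250, 0.1250, 0.1250]
t=1: π = [0.1528, 0.2222, 0.1528, 0.2639, 0.2083]
t=2: π = [0.1775, 0.1975, 0.1281, 0.2330, 0.2639]
t=3: π = [0.1638, 0.2058, 0.1308, 0.2269, 0.2728]
t=4: π = [0.1677, 0.2030, 0.1293, 0.2246, 0.2753]
t=5: π = [0.1663, 0.2039, 0.1297, 0.2246, 0.2754]
t=6: π = [0.1668, 0.2036, 0.1296, 0.2245, 0.2755]
t=7: π = [0.1666, 0.2037, 0.1296, 0.2245, 0.2755]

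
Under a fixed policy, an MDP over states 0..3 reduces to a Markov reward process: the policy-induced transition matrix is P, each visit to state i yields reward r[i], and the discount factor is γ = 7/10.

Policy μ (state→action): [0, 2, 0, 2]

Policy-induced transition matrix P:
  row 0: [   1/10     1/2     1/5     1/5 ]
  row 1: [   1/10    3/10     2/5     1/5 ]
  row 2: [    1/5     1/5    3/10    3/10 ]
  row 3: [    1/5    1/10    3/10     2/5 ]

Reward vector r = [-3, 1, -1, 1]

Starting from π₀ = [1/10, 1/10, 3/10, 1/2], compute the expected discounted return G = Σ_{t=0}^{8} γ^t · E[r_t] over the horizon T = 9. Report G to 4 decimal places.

t=0: π = [0.1000, 0.1000, 0.3000, 0.5000], E[r] = 0.0000, γ^t·E[r] = 0.000000, running G = 0.000000
t=1: π = [0.1800, 0.1900, 0.3000, 0.3300], E[r] = -0.3200, γ^t·E[r] = -0.224000, running G = -0.224000
t=2: π = [0.1630, 0.2400, 0.3010, 0.2960], E[r] = -0.2540, γ^t·E[r] = -0.124460, running G = -0.348460
t=3: π = [0.1597, 0.2433, 0.3077, 0.2893], E[r] = -0.2542, γ^t·E[r] = -0.087191, running G = -0.435651
t=4: π = [0.1597, 0.2433, 0.3084, 0.2886], E[r] = -0.2555, γ^t·E[r] = -0.061350, running G = -0.497001
t=5: π = [0.1597, 0.2434, 0.3084, 0.2886], E[r] = -0.2555, γ^t·E[r] = -0.042945, running G = -0.539946
t=6: π = [0.1597, 0.2434, 0.3084, 0.2885], E[r] = -0.2555, γ^t·E[r] = -0.030060, running G = -0.570006
t=7: π = [0.1597, 0.2434, 0.3084, 0.2885], E[r] = -0.2555, γ^t·E[r] = -0.021042, running G = -0.591048
t=8: π = [0.1597, 0.2434, 0.3084, 0.2885], E[r] = -0.2555, γ^t·E[r] = -0.014729, running G = -0.605777

G = -0.6058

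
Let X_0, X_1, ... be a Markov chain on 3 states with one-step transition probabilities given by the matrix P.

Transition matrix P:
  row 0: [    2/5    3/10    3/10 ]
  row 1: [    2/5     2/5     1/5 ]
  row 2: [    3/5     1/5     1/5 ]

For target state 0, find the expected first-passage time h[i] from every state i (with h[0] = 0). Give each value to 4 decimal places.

h = [0.0000, 2.2727, 1.8182]

First-step conditioning: h[0] = 0; for i ≠ 0, h[i] = 1 + Σ_k P[i][k]·h[k].
  h[1] = 1 + 2/5·h[1] + 1/5·h[2]
  h[2] = 1 + 1/5·h[1] + 1/5·h[2]
Solving the 2×2 linear system over states ≠ 0 gives exactly h = [0, 25/11, 20/11] (h[0] = 0 is the target).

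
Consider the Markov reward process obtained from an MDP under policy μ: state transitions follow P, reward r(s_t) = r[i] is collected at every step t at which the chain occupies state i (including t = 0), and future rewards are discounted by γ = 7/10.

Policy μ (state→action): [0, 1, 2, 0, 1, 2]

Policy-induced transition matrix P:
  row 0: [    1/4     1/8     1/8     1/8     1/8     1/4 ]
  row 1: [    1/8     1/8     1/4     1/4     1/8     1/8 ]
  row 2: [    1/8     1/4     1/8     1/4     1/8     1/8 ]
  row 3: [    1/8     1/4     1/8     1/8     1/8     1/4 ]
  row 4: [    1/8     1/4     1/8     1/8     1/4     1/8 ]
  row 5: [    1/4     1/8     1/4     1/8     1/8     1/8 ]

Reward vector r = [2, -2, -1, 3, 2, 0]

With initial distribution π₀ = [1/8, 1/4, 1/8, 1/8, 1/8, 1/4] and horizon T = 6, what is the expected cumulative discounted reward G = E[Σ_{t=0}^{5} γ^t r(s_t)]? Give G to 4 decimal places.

G = 1.4051

t=0: π = [0.1250, 0.2500, 0.1250, 0.1250, 0.1250, 0.2500], E[r] = 0.2500, γ^t·E[r] = 0.250000, running G = 0.250000
t=1: π = [0.1719, 0.1719, 0.1875, 0.1719, 0.1406, 0.1563], E[r] = 0.6094, γ^t·E[r] = 0.426563, running G = 0.676563
t=2: π = [0.1660, 0.1875, 0.1660, 0.1699, 0.1426, 0.1680], E[r] = 0.5859, γ^t·E[r] = 0.287109, running G = 0.963672
t=3: π = [0.1667, 0.1848, 0.1694, 0.1692, 0.1428, 0.1670], E[r] = 0.5876, γ^t·E[r] = 0.201563, running G = 1.165235
t=4: π = [0.1667, 0.1852, 0.1690, 0.1693, 0.1429, 0.1670], E[r] = 0.5876, γ^t·E[r] = 0.141094, running G = 1.306329
t=5: π = [0.1667, 0.1851, 0.1690, 0.1693, 0.1429, 0.1670], E[r] = 0.5877, γ^t·E[r] = 0.098766, running G = 1.405095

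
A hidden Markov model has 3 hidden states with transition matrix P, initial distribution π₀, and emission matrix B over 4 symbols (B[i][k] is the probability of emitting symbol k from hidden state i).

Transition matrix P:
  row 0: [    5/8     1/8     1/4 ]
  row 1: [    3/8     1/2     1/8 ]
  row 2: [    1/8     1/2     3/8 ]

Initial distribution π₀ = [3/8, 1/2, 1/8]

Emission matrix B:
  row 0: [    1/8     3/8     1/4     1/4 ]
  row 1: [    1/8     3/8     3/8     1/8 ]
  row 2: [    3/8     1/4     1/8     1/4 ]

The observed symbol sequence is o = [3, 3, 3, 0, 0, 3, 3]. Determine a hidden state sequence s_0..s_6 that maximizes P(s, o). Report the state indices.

path = [0, 0, 0, 0, 0, 0, 0]

t=0: δ = [9.375e-02, 6.250e-02, 3.125e-02]  (obs o_0=3)
t=1: δ = [1.465e-02, 3.906e-03, 5.859e-03]  ψ = [0, 1, 0]  (obs o_1=3)
t=2: δ = [2.289e-03, 3.662e-04, 9.155e-04]  ψ = [0, 2, 0]  (obs o_2=3)
t=3: δ = [1.788e-04, 5.722e-05, 2.146e-04]  ψ = [0, 2, 0]  (obs o_3=0)
t=4: δ = [1.397e-05, 1.341e-05, 3.017e-05]  ψ = [0, 2, 2]  (obs o_4=0)
t=5: δ = [2.183e-06, 1.886e-06, 2.829e-06]  ψ = [0, 2, 2]  (obs o_5=3)
t=6: δ = [3.411e-07, 1.768e-07, 2.652e-07]  ψ = [0, 2, 2]  (obs o_6=3)
backtrack: best end state = 0; path = [0, 0, 0, 0, 0, 0, 0]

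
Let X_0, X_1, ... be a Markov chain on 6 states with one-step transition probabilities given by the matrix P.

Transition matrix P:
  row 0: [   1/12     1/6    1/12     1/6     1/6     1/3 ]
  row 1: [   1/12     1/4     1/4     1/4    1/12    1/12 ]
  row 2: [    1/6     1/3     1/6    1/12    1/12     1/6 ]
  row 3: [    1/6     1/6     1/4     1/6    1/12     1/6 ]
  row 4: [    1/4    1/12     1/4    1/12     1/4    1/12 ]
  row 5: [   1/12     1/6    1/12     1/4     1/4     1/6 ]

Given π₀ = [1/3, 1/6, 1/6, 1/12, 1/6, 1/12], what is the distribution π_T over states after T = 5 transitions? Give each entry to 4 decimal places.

t=0: π = [0.3333, 0.1667, 0.1667, 0.0833, 0.1667, 0.0833]
t=1: π = [0.1319, 0.1944, 0.1667, 0.1597, 0.1528, 0.1944]
t=2: π = [0.1360, 0.1979, 0.1817, 0.1725, 0.1522, 0.1597]
t=3: π = [0.1382, 0.2008, 0.1856, 0.1686, 0.1467, 0.1602]
t=4: π = [0.1373, 0.2021, 0.1848, 0.1691, 0.1460, 0.1608]
t=5: π = [0.1372, 0.2021, 0.1849, 0.1693, 0.1459, 0.1605]

π = [0.1372, 0.2021, 0.1849, 0.1693, 0.1459, 0.1605]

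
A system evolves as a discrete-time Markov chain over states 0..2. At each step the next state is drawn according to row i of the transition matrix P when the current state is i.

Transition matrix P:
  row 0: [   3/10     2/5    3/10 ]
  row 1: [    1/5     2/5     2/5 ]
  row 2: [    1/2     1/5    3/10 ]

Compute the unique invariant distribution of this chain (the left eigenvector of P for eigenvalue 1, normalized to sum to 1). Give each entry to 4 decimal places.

Balance equations π_j = Σ_i π_i·P[i][j]:
  π_0 = 3/10·π_0 + 1/5·π_1 + 1/2·π_2
  π_1 = 2/5·π_0 + 2/5·π_1 + 1/5·π_2
  normalize: π_0 + π_1 + π_2 = 1
Solving the linear system gives exactly π = [1/3, 1/3, 1/3].

π = [0.3333, 0.3333, 0.3333]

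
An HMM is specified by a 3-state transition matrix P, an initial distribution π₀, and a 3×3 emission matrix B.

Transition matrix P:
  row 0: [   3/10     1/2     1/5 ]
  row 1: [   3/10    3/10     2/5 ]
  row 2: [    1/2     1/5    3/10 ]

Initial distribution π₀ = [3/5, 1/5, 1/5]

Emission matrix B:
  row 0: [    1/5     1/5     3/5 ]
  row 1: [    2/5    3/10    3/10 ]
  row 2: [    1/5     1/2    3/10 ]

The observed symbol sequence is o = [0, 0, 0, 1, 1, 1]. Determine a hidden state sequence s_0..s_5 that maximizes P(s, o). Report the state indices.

t=0: δ = [1.200e-01, 8.000e-02, 4.000e-02]  (obs o_0=0)
t=1: δ = [7.200e-03, 2.400e-02, 6.400e-03]  ψ = [0, 0, 1]  (obs o_1=0)
t=2: δ = [1.440e-03, 2.880e-03, 1.920e-03]  ψ = [1, 1, 1]  (obs o_2=0)
t=3: δ = [1.920e-04, 2.592e-04, 5.760e-04]  ψ = [2, 1, 1]  (obs o_3=1)
t=4: δ = [5.760e-05, 3.456e-05, 8.640e-05]  ψ = [2, 2, 2]  (obs o_4=1)
t=5: δ = [8.640e-06, 8.640e-06, 1.296e-05]  ψ = [2, 0, 2]  (obs o_5=1)
backtrack: best end state = 2; path = [0, 1, 1, 2, 2, 2]

path = [0, 1, 1, 2, 2, 2]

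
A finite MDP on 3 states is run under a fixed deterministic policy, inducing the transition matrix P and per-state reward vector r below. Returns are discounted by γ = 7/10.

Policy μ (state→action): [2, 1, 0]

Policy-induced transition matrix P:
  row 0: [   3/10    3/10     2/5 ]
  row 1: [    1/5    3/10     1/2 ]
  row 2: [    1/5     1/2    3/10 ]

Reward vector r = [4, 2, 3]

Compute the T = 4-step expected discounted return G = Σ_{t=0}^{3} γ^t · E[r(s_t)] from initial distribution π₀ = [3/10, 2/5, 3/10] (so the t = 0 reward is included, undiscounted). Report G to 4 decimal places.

G = 7.2763

t=0: π = [0.3000, 0.4000, 0.3000], E[r] = 2.9000, γ^t·E[r] = 2.900000, running G = 2.900000
t=1: π = [0.2300, 0.3600, 0.4100], E[r] = 2.8700, γ^t·E[r] = 2.009000, running G = 4.909000
t=2: π = [0.2230, 0.3820, 0.3950], E[r] = 2.8410, γ^t·E[r] = 1.392090, running G = 6.301090
t=3: π = [0.2223, 0.3790, 0.3987], E[r] = 2.8433, γ^t·E[r] = 0.975252, running G = 7.276342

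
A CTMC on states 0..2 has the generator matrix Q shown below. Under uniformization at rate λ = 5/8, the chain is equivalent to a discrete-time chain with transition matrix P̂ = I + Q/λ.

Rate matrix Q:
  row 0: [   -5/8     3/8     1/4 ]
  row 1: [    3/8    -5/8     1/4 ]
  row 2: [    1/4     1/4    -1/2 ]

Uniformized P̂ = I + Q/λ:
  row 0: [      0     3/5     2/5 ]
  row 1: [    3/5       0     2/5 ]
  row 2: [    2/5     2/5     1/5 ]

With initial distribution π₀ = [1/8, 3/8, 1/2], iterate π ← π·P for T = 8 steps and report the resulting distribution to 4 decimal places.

π = [0.3312, 0.3354, 0.3333]

t=0: π = [0.1250, 0.3750, 0.5000]
t=1: π = [0.4250, 0.2750, 0.3000]
t=2: π = [0.2850, 0.3750, 0.3400]
t=3: π = [0.3610, 0.3070, 0.3320]
t=4: π = [0.3170, 0.3494, 0.3336]
t=5: π = [0.3431, 0.3236, 0.3333]
t=6: π = [0.3275, 0.3392, 0.3333]
t=7: π = [0.3368, 0.3298, 0.3333]
t=8: π = [0.3312, 0.3354, 0.3333]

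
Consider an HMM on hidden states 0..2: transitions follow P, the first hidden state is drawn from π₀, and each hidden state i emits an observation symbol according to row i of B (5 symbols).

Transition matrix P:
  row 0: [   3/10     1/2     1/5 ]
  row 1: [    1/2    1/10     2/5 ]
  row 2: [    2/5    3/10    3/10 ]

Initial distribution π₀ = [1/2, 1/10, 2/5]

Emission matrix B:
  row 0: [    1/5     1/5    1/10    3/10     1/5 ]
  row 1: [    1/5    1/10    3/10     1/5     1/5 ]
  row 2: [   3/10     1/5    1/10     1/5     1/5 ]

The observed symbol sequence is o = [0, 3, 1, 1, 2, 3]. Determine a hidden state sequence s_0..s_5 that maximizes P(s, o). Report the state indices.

t=0: δ = [1.000e-01, 2.000e-02, 1.200e-01]  (obs o_0=0)
t=1: δ = [1.440e-02, 1.000e-02, 7.200e-03]  ψ = [2, 0, 2]  (obs o_1=3)
t=2: δ = [1.000e-03, 7.200e-04, 8.000e-04]  ψ = [1, 0, 1]  (obs o_2=1)
t=3: δ = [7.200e-05, 5.000e-05, 5.760e-05]  ψ = [1, 0, 1]  (obs o_3=1)
t=4: δ = [2.500e-06, 1.080e-05, 2.000e-06]  ψ = [1, 0, 1]  (obs o_4=2)
t=5: δ = [1.620e-06, 2.500e-07, 8.640e-07]  ψ = [1, 0, 1]  (obs o_5=3)
backtrack: best end state = 0; path = [2, 0, 1, 0, 1, 0]

path = [2, 0, 1, 0, 1, 0]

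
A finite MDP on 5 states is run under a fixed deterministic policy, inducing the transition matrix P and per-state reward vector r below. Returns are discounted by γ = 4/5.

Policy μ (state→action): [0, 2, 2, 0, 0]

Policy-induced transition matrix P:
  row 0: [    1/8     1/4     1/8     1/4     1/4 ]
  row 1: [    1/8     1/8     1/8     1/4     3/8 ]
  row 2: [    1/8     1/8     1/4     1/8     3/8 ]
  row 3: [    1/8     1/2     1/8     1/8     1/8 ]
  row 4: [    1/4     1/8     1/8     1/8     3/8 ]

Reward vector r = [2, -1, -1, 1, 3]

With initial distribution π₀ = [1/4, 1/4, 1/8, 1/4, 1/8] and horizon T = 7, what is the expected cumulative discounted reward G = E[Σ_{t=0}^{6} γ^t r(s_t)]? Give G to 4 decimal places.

G = 3.8069

t=0: π = [0.2500, 0.2500, 0.1250, 0.2500, 0.1250], E[r] = 0.7500, γ^t·E[r] = 0.750000, running G = 0.750000
t=1: π = [0.1406, 0.2500, 0.1406, 0.1875, 0.2813], E[r] = 0.9219, γ^t·E[r] = 0.737500, running G = 1.487500
t=2: π = [0.1602, 0.2129, 0.1426, 0.1738, 0.3105], E[r] = 1.0703, γ^t·E[r] = 0.685000, running G = 2.172500
t=3: π = [0.1638, 0.2102, 0.1428, 0.1716, 0.3115], E[r] = 1.0808, γ^t·E[r] = 0.553375, running G = 2.725875
t=4: π = [0.1639, 0.2098, 0.1429, 0.1718, 0.3116], E[r] = 1.0818, γ^t·E[r] = 0.443100, running G = 3.168975
t=5: π = [0.1640, 0.2099, 0.1429, 0.1717, 0.3116], E[r] = 1.0816, γ^t·E[r] = 0.354411, running G = 3.523386
t=6: π = [0.1639, 0.2099, 0.1429, 0.1717, 0.3116], E[r] = 1.0816, γ^t·E[r] = 0.283536, running G = 3.806922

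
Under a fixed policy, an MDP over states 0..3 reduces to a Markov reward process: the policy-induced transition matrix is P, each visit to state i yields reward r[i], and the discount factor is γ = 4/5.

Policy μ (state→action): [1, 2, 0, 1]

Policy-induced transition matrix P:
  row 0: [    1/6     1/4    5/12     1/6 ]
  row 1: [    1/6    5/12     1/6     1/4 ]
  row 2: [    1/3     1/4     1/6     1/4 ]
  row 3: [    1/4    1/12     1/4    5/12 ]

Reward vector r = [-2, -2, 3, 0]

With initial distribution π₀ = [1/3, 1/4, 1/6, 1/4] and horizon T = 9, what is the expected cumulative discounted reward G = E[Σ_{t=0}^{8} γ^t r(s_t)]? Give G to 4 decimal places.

G = -1.3054

t=0: π = [0.3333, 0.2500, 0.1667, 0.2500], E[r] = -0.6667, γ^t·E[r] = -0.666667, running G = -0.666667
t=1: π = [0.2153, 0.2500, 0.2708, 0.2639], E[r] = -0.1181, γ^t·E[r] = -0.094444, running G = -0.761111
t=2: π = [0.2338, 0.2477, 0.2425, 0.2760], E[r] = -0.2355, γ^t·E[r] = -0.150741, running G = -0.911852
t=3: π = [0.2301, 0.2453, 0.2481, 0.2765], E[r] = -0.2064, γ^t·E[r] = -0.105654, running G = -1.017506
t=4: π = [0.2311, 0.2448, 0.2472, 0.2769], E[r] = -0.2100, γ^t·E[r] = -0.086023, running G = -1.103529
t=5: π = [0.2309, 0.2446, 0.2475, 0.2769], E[r] = -0.2087, γ^t·E[r] = -0.068375, running G = -1.171904
t=6: π = [0.2310, 0.2446, 0.2475, 0.2769], E[r] = -0.2088, γ^t·E[r] = -0.054736, running G = -1.226639
t=7: π = [0.2310, 0.2446, 0.2475, 0.2769], E[r] = -0.2087, γ^t·E[r] = -0.043777, running G = -1.270417
t=8: π = [0.2310, 0.2446, 0.2475, 0.2769], E[r] = -0.2088, γ^t·E[r] = -0.035023, running G = -1.305440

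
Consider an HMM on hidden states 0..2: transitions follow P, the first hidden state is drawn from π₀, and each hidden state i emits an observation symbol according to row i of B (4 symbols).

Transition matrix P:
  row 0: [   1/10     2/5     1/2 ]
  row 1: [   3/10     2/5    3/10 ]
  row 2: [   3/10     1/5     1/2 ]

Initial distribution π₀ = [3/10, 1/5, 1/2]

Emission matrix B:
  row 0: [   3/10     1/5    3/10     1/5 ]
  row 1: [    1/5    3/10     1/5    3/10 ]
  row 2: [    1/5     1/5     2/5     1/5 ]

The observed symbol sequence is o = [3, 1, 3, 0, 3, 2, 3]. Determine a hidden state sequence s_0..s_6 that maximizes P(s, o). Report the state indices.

path = [2, 2, 2, 2, 2, 2, 2]

t=0: δ = [6.000e-02, 6.000e-02, 1.000e-01]  (obs o_0=3)
t=1: δ = [6.000e-03, 7.200e-03, 1.000e-02]  ψ = [2, 0, 2]  (obs o_1=1)
t=2: δ = [6.000e-04, 8.640e-04, 1.000e-03]  ψ = [2, 1, 2]  (obs o_2=3)
t=3: δ = [9.000e-05, 6.912e-05, 1.000e-04]  ψ = [2, 1, 2]  (obs o_3=0)
t=4: δ = [6.000e-06, 1.080e-05, 1.000e-05]  ψ = [2, 0, 2]  (obs o_4=3)
t=5: δ = [9.720e-07, 8.640e-07, 2.000e-06]  ψ = [1, 1, 2]  (obs o_5=2)
t=6: δ = [1.200e-07, 1.200e-07, 2.000e-07]  ψ = [2, 2, 2]  (obs o_6=3)
backtrack: best end state = 2; path = [2, 2, 2, 2, 2, 2, 2]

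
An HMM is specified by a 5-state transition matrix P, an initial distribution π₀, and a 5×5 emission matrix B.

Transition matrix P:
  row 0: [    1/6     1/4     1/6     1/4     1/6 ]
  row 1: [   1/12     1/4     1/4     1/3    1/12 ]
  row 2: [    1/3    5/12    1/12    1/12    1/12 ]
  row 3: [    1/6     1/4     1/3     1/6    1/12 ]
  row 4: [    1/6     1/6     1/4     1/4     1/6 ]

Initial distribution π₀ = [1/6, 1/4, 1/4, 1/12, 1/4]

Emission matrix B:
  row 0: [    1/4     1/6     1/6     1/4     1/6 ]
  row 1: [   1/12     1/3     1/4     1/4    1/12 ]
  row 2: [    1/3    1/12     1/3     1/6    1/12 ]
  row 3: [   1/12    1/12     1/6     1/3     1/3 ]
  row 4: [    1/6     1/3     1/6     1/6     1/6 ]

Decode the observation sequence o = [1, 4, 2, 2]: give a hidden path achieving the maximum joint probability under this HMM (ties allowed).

path = [1, 3, 2, 1]

t=0: δ = [2.778e-02, 8.333e-02, 2.083e-02, 6.944e-03, 8.333e-02]  (obs o_0=1)
t=1: δ = [2.315e-03, 1.736e-03, 1.736e-03, 9.259e-03, 2.315e-03]  ψ = [4, 1, 1, 1, 4]  (obs o_1=4)
t=2: δ = [2.572e-04, 5.787e-04, 1.029e-03, 2.572e-04, 1.286e-04]  ψ = [3, 3, 3, 3, 3]  (obs o_2=2)
t=3: δ = [5.716e-05, 1.072e-04, 4.823e-05, 3.215e-05, 1.429e-05]  ψ = [2, 2, 1, 1, 2]  (obs o_3=2)
backtrack: best end state = 1; path = [1, 3, 2, 1]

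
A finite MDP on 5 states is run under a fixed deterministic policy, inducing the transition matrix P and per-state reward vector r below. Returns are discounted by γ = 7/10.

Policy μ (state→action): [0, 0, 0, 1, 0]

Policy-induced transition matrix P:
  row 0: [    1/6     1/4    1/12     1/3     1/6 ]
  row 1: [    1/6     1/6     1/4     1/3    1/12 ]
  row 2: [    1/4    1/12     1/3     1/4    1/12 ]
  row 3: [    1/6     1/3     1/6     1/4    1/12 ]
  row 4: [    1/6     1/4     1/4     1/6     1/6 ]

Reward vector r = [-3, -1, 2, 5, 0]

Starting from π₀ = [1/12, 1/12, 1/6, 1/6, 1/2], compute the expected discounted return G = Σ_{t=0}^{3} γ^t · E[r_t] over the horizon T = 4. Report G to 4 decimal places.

t=0: π = [0.0833, 0.0833, 0.1667, 0.1667, 0.5000], E[r] = 0.8333, γ^t·E[r] = 0.833333, running G = 0.833333
t=1: π = [0.1806, 0.2292, 0.2361, 0.2222, 0.1319], E[r] = 0.8125, γ^t·E[r] = 0.568750, running G = 1.402083
t=2: π = [0.1863, 0.2101, 0.2211, 0.2731, 0.1094], E[r] = 1.0388, γ^t·E[r] = 0.508999, running G = 1.911082
t=3: π = [0.1851, 0.2184, 0.2146, 0.2739, 0.1080], E[r] = 1.0251, γ^t·E[r] = 0.351618, running G = 2.262700

G = 2.2627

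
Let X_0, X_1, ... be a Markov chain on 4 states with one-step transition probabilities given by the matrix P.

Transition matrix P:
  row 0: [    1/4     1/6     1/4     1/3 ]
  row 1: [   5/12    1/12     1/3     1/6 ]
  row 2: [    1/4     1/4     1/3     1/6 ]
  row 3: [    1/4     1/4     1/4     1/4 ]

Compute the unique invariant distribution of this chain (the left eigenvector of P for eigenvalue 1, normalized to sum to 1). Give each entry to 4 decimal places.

Balance equations π_j = Σ_i π_i·P[i][j]:
  π_0 = 1/4·π_0 + 5/12·π_1 + 1/4·π_2 + 1/4·π_3
  π_1 = 1/6·π_0 + 1/12·π_1 + 1/4·π_2 + 1/4·π_3
  π_2 = 1/4·π_0 + 1/3·π_1 + 1/3·π_2 + 1/4·π_3
  normalize: π_0 + π_1 + π_2 + π_3 = 1
Solving the linear system gives exactly π = [24/85, 33/170, 543/1870, 218/935].

π = [0.2824, 0.1941, 0.2904, 0.2332]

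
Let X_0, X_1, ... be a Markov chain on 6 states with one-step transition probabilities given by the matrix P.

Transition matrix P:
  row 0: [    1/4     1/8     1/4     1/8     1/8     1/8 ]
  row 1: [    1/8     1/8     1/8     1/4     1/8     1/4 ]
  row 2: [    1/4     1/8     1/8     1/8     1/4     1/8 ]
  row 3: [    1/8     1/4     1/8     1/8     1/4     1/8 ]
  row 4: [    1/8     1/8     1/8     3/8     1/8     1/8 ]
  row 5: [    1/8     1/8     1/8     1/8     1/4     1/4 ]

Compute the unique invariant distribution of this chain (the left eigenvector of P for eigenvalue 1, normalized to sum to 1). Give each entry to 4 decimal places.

π = [0.1636, 0.1488, 0.1455, 0.1905, 0.1875, 0.1641]

Balance equations π_j = Σ_i π_i·P[i][j]:
  π_0 = 1/4·π_0 + 1/8·π_1 + 1/4·π_2 + 1/8·π_3 + 1/8·π_4 + 1/8·π_5
  π_1 = 1/8·π_0 + 1/8·π_1 + 1/8·π_2 + 1/4·π_3 + 1/8·π_4 + 1/8·π_5
  π_2 = 1/4·π_0 + 1/8·π_1 + 1/8·π_2 + 1/8·π_3 + 1/8·π_4 + 1/8·π_5
  π_3 = 1/8·π_0 + 1/4·π_1 + 1/8·π_2 + 1/8·π_3 + 3/8·π_4 + 1/8·π_5
  π_4 = 1/8·π_0 + 1/8·π_1 + 1/4·π_2 + 1/4·π_3 + 1/8·π_4 + 1/4·π_5
  normalize: π_0 + π_1 + π_2 + π_3 + π_4 + π_5 = 1
Solving the linear system gives exactly π = [9/55, 4657/31295, 8/55, 5961/31295, 5868/31295, 5136/31295].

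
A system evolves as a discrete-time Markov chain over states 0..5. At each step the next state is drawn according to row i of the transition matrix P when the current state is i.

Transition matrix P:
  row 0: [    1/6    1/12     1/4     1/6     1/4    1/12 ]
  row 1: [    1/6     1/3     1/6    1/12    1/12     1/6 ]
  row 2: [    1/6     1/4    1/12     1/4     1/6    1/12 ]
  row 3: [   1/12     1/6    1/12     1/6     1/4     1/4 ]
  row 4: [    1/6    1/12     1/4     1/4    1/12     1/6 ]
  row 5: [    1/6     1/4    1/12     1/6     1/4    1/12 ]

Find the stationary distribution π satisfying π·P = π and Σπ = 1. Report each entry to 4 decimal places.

Balance equations π_j = Σ_i π_i·P[i][j]:
  π_0 = 1/6·π_0 + 1/6·π_1 + 1/6·π_2 + 1/12·π_3 + 1/6·π_4 + 1/6·π_5
  π_1 = 1/12·π_0 + 1/3·π_1 + 1/4·π_2 + 1/6·π_3 + 1/12·π_4 + 1/4·π_5
  π_2 = 1/4·π_0 + 1/6·π_1 + 1/12·π_2 + 1/12·π_3 + 1/4·π_4 + 1/12·π_5
  π_3 = 1/6·π_0 + 1/12·π_1 + 1/4·π_2 + 1/6·π_3 + 1/4·π_4 + 1/6·π_5
  π_4 = 1/4·π_0 + 1/12·π_1 + 1/6·π_2 + 1/4·π_3 + 1/12·π_4 + 1/4·π_5
  normalize: π_0 + π_1 + π_2 + π_3 + π_4 + π_5 = 1
Solving the linear system gives exactly π = [4945/32563, 6419/32563, 5023/32563, 5786/32563, 5702/32563, 4688/32563].

π = [0.1519, 0.1971, 0.1543, 0.1777, 0.1751, 0.1440]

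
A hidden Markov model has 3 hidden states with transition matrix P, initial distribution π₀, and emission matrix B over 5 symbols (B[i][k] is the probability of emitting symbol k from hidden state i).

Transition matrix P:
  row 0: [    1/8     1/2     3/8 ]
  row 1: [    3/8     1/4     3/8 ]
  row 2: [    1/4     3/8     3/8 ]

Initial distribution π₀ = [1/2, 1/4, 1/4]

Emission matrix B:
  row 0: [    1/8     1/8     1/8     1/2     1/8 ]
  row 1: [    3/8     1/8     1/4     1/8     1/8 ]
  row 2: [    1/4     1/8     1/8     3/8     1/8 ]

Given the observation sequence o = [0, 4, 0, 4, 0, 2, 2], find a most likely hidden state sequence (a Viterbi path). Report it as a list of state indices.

t=0: δ = [6.250e-02, 9.375e-02, 6.250e-02]  (obs o_0=0)
t=1: δ = [4.395e-03, 3.906e-03, 4.395e-03]  ψ = [1, 0, 1]  (obs o_1=4)
t=2: δ = [1.831e-04, 8.240e-04, 4.120e-04]  ψ = [1, 0, 0]  (obs o_2=0)
t=3: δ = [3.862e-05, 2.575e-05, 3.862e-05]  ψ = [1, 1, 1]  (obs o_3=4)
t=4: δ = [1.207e-06, 7.242e-06, 3.621e-06]  ψ = [1, 0, 0]  (obs o_4=0)
t=5: δ = [3.395e-07, 4.526e-07, 3.395e-07]  ψ = [1, 1, 1]  (obs o_5=2)
t=6: δ = [2.122e-08, 4.243e-08, 2.122e-08]  ψ = [1, 0, 1]  (obs o_6=2)
backtrack: best end state = 1; path = [1, 0, 1, 0, 1, 0, 1]

path = [1, 0, 1, 0, 1, 0, 1]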